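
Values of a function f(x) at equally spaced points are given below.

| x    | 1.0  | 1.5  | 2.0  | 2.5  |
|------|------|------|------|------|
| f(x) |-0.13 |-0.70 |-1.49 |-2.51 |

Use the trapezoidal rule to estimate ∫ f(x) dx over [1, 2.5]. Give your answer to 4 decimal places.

-1.7550

h = 0.5, n = 3.
(h/2)·[y₀ + 2y₁ + 2y₂ + y₃] = 0.25·(-7.02) = -1.7550.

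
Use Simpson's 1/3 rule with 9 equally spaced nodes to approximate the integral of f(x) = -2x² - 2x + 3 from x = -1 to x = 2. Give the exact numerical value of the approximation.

0

h = (2 − (-1))/8 = 0.375.
Nodes x₀,…,x₈ = -1, -0.625, -0.25, 0.125, 0.5, 0.875, 1.25, 1.625, 2.
f(x) = -2x² - 2x + 3: f₀=3, f₁=3.46875, f₂=3.375, f₃=2.71875, f₄=1.5, f₅=-0.28125, f₆=-2.625, f₇=-5.53125, f₈=-9.
(h/3)·[f₀ + 4f₁ + 2f₂ + 4f₃ + 2f₄ + 4f₅ + 2f₆ + 4f₇ + f₈] = 0.125·(0) = 0.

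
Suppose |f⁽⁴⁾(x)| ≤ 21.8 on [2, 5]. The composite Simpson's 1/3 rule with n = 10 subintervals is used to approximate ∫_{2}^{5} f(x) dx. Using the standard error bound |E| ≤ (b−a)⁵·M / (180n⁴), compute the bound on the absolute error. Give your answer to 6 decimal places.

|E| ≤ (3)⁵·21.8 / (180·10⁴) = 5297.4/1800000 = 0.002943.

0.002943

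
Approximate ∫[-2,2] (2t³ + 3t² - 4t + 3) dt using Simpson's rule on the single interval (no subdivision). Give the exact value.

28

S = (b−a)/6 · [f(-2) + 4f(0) + f(2)] = 0.666667·[7 + 4·3 + 23] = 28.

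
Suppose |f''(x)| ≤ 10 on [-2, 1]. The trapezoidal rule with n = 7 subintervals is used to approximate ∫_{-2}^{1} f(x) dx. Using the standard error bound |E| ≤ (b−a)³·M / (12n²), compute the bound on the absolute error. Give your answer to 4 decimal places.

|E| ≤ (3)³·10 / (12·7²) = 270/588 = 0.4592.

0.4592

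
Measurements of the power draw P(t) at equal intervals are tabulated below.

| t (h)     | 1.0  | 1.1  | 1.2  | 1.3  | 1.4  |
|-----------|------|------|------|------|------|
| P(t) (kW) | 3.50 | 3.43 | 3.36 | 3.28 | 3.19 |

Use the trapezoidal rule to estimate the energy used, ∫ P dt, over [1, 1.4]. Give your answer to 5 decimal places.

1.34150

h = 0.1, n = 4.
(h/2)·[y₀ + 2y₁ + 2y₂ + 2y₃ + y₄] = 0.05·(26.83) = 1.34150.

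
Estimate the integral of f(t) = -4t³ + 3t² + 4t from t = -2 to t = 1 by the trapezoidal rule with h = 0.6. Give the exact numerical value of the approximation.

h = (1 − (-2))/5 = 0.6.
Nodes t₀,…,t₅ = -2, -1.4, -0.8, -0.2, 0.4, 1.
f(t) = -4t³ + 3t² + 4t: f₀=36, f₁=11.256, f₂=0.768, f₃=-0.648, f₄=1.824, f₅=3.
(h/2)·[f₀ + 2f₁ + 2f₂ + 2f₃ + 2f₄ + f₅] = 0.3·(65.4) = 19.62.

19.62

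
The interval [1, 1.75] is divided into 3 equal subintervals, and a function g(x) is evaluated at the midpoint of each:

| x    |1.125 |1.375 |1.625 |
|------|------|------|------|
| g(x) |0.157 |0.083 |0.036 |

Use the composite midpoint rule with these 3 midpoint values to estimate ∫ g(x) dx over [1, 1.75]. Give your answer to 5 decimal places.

0.06900

h = 0.25, n = 3.
h·[y(m₁) + y(m₂) + y(m₃)] = 0.25·(0.276) = 0.06900.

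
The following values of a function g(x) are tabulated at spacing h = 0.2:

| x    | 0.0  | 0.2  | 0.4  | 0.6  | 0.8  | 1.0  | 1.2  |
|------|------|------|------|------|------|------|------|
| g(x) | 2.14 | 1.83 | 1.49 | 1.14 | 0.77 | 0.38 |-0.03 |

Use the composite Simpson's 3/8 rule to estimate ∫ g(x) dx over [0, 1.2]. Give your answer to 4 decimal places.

1.3350

h = 0.2, n = 6.
(3h/8)·[y₀ + 3y₁ + 3y₂ + 2y₃ + 3y₄ + 3y₅ + y₆] = 0.075·(17.80) = 1.3350.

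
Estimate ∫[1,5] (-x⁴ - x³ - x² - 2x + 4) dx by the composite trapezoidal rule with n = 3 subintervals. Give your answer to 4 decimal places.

-915.0453

h = (5 − 1)/3 = 1.333333.
Nodes x₀,…,x₃ = 1, 2.333333, 3.666667, 5.
f(x) = -x⁴ - x³ - x² - 2x + 4: f₀=-1, f₁=-48.456790, f₂=-246.827160, f₃=-781.
(h/2)·[f₀ + 2f₁ + 2f₂ + f₃] = 0.666667·(-1372.567901) = -915.0453.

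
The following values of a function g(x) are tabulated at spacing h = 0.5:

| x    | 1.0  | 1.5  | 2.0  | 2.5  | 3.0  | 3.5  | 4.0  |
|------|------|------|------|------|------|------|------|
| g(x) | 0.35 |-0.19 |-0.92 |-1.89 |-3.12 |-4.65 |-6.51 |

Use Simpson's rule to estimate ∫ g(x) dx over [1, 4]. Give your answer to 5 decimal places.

-6.86000

h = 0.5, n = 6.
(h/3)·[y₀ + 4y₁ + 2y₂ + 4y₃ + 2y₄ + 4y₅ + y₆] = 0.166667·(-41.16) = -6.86000.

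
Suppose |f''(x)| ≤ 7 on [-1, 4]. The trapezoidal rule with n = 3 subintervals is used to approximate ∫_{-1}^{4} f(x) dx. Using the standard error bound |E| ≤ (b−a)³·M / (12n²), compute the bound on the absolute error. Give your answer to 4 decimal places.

8.1019

|E| ≤ (5)³·7 / (12·3²) = 875/108 = 8.1019.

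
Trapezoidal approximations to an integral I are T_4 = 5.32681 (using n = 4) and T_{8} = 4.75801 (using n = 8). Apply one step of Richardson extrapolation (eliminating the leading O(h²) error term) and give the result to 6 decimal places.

4.568410

R = (4·T_{8} − T_4) / 3 = (4·4.75801 − 5.32681)/3 = (13.70523)/3 = 4.568410.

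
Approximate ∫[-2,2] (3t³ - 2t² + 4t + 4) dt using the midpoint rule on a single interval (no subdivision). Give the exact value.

16

M = (b−a)·f(0) = 4·(4) = 16.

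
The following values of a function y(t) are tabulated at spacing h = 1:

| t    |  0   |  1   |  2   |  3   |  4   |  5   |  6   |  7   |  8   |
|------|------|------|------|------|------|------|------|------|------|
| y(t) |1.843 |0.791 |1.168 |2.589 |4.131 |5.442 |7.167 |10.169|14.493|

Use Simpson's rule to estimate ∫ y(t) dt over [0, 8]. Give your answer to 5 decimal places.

h = 1, n = 8.
(h/3)·[y₀ + 4y₁ + 2y₂ + 4y₃ + 2y₄ + 4y₅ + 2y₆ + 4y₇ + y₈] = 0.333333·(117.232) = 39.07733.

39.07733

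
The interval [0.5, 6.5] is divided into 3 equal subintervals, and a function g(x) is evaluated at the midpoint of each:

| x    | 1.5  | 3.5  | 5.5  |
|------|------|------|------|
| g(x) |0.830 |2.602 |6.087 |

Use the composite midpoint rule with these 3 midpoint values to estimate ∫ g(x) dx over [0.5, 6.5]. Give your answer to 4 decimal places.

h = 2, n = 3.
h·[y(m₁) + y(m₂) + y(m₃)] = 2·(9.519) = 19.0380.

19.0380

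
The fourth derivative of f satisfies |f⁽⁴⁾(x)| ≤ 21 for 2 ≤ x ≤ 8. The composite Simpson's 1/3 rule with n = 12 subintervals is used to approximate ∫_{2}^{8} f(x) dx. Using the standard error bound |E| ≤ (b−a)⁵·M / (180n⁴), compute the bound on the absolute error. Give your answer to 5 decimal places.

0.04375

|E| ≤ (6)⁵·21 / (180·12⁴) = 163296/3732480 = 0.04375.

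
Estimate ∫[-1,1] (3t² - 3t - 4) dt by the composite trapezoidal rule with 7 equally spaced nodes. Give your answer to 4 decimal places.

h = (1 − (-1))/6 = 0.333333.
Nodes t₀,…,t₆ = -1, -0.666667, -0.333333, 0, 0.333333, 0.666667, 1.
f(t) = 3t² - 3t - 4: f₀=2, f₁=-0.666667, f₂=-2.666667, f₃=-4, f₄=-4.666667, f₅=-4.666667, f₆=-4.
(h/2)·[f₀ + 2f₁ + 2f₂ + 2f₃ + 2f₄ + 2f₅ + f₆] = 0.166667·(-35.333333) = -5.8889.

-5.8889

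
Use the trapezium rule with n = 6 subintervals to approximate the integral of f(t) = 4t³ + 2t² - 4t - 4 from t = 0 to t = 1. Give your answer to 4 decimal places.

h = (1 − 0)/6 = 0.166667.
Nodes t₀,…,t₆ = 0, 0.166667, 0.333333, 0.5, 0.666667, 0.833333, 1.
f(t) = 4t³ + 2t² - 4t - 4: f₀=-4, f₁=-4.592593, f₂=-4.962963, f₃=-5, f₄=-4.592593, f₅=-3.629630, f₆=-2.
(h/2)·[f₀ + 2f₁ + 2f₂ + 2f₃ + 2f₄ + 2f₅ + f₆] = 0.083333·(-51.555556) = -4.2963.

-4.2963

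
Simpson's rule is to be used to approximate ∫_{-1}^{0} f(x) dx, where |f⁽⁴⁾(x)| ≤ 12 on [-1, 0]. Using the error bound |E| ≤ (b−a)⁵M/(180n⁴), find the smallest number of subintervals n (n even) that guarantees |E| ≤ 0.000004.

12

Need 12/(180n⁴) ≤ 0.000004.
n⁴ ≥ 12/(180·0.000004) = 16666.7 ⇒ n ≥ 11.3622, so the smallest even n is 12. (n must be even for Simpson's rule.)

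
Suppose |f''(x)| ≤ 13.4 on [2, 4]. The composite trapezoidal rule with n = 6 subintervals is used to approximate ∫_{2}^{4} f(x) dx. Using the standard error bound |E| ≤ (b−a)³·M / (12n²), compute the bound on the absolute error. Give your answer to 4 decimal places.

|E| ≤ (2)³·13.4 / (12·6²) = 107.2/432 = 0.2481.

0.2481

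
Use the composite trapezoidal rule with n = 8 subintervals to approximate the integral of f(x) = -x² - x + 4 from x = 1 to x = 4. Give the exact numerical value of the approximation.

h = (4 − 1)/8 = 0.375.
Nodes x₀,…,x₈ = 1, 1.375, 1.75, 2.125, 2.5, 2.875, 3.25, 3.625, 4.
f(x) = -x² - x + 4: f₀=2, f₁=0.734375, f₂=-0.8125, f₃=-2.640625, f₄=-4.75, f₅=-7.140625, f₆=-9.8125, f₇=-12.765625, f₈=-16.
(h/2)·[f₀ + 2f₁ + 2f₂ + 2f₃ + 2f₄ + 2f₅ + 2f₆ + 2f₇ + f₈] = 0.1875·(-88.375) = -16.5703125.

-16.5703125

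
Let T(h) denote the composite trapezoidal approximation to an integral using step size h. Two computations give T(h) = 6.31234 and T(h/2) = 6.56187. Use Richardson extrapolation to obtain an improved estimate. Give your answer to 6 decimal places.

R = (4·T(h/2) − T(h)) / 3 = (4·6.56187 − 6.31234)/3 = (19.93514)/3 = 6.645047.

6.645047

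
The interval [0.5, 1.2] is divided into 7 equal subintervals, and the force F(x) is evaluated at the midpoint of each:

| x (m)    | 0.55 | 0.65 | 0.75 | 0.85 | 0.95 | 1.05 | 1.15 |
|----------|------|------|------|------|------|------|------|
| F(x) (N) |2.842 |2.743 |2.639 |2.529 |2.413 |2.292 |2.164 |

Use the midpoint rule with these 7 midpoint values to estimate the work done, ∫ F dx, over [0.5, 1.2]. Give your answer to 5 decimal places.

1.76220

h = 0.1, n = 7.
h·[y(m₁) + y(m₂) + y(m₃) + y(m₄) + y(m₅) + y(m₆) + y(m₇)] = 0.1·(17.622) = 1.76220.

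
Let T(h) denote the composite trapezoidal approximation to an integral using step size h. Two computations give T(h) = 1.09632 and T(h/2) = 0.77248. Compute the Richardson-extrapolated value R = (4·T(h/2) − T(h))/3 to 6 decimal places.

R = (4·T(h/2) − T(h)) / 3 = (4·0.77248 − 1.09632)/3 = (1.99360)/3 = 0.664533.

0.664533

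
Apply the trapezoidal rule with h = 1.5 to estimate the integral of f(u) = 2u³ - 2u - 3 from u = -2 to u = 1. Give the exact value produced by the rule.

-16.875

h = (1 − (-2))/2 = 1.5.
Nodes u₀,…,u₂ = -2, -0.5, 1.
f(u) = 2u³ - 2u - 3: f₀=-15, f₁=-2.25, f₂=-3.
(h/2)·[f₀ + 2f₁ + f₂] = 0.75·(-22.5) = -16.875.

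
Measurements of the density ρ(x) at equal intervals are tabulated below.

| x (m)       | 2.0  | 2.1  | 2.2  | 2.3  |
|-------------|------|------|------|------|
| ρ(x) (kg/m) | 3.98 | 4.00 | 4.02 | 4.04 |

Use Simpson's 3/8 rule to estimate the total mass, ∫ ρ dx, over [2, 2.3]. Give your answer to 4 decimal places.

1.2030

h = 0.1, n = 3.
(3h/8)·[y₀ + 3y₁ + 3y₂ + y₃] = 0.0375·(32.08) = 1.2030.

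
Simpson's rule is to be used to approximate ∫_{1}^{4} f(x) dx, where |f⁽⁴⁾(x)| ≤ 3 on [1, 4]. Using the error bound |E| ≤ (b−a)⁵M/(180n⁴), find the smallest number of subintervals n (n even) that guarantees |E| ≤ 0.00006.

18

Need 729/(180n⁴) ≤ 0.00006.
n⁴ ≥ 729/(180·0.00006) = 67500 ⇒ n ≥ 16.1185, so the smallest even n is 18. (n must be even for Simpson's rule.)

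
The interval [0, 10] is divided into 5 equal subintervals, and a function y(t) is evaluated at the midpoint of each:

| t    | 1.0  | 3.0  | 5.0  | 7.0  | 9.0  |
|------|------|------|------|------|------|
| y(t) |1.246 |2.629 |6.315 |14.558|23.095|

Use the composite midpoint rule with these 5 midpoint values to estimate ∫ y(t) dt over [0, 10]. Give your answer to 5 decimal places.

h = 2, n = 5.
h·[y(m₁) + y(m₂) + y(m₃) + y(m₄) + y(m₅)] = 2·(47.843) = 95.68600.

95.68600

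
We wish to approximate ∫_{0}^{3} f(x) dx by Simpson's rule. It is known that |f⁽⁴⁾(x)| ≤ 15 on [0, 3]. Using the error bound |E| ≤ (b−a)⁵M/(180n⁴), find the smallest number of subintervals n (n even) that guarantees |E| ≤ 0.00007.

Need 3645/(180n⁴) ≤ 0.00007.
n⁴ ≥ 3645/(180·0.00007) = 289286 ⇒ n ≥ 23.1917, so the smallest even n is 24. (n must be even for Simpson's rule.)

24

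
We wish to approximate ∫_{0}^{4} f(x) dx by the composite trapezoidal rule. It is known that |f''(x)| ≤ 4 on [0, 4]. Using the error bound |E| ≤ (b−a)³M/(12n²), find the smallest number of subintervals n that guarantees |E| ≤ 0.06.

19

Need 256/(12n²) ≤ 0.06.
n² ≥ 256/(12·0.06) = 355.556 ⇒ n ≥ 18.8562, so the smallest n is 19.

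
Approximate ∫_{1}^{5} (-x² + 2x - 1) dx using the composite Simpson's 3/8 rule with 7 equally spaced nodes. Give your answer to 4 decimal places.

-21.3333

h = (5 − 1)/6 = 0.666667.
Nodes x₀,…,x₆ = 1, 1.666667, 2.333333, 3, 3.666667, 4.333333, 5.
f(x) = -x² + 2x - 1: f₀=0, f₁=-0.444444, f₂=-1.777778, f₃=-4, f₄=-7.111111, f₅=-11.111111, f₆=-16.
(3h/8)·[f₀ + 3f₁ + 3f₂ + 2f₃ + 3f₄ + 3f₅ + f₆] = 0.25·(-85.333333) = -21.3333.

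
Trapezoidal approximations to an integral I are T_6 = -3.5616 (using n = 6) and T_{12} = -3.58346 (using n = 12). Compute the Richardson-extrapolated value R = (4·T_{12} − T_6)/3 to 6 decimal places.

-3.590747

R = (4·T_{12} − T_6) / 3 = (4·(-3.58346) − (-3.5616))/3 = (-10.77224)/3 = -3.590747.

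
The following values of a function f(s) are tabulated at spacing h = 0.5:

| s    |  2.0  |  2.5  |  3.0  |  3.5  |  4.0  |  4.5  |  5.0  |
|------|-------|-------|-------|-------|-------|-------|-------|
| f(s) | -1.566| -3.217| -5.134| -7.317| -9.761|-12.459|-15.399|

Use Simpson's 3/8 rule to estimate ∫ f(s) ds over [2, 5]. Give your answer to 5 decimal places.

h = 0.5, n = 6.
(3h/8)·[y₀ + 3y₁ + 3y₂ + 2y₃ + 3y₄ + 3y₅ + y₆] = 0.1875·(-123.312) = -23.12100.

-23.12100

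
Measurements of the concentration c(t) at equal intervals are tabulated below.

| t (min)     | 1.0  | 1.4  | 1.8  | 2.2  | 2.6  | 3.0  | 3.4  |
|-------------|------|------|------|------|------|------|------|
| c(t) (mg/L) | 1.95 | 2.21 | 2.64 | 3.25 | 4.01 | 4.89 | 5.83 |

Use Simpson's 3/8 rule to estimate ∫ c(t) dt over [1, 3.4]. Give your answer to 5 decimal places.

8.32950

h = 0.4, n = 6.
(3h/8)·[y₀ + 3y₁ + 3y₂ + 2y₃ + 3y₄ + 3y₅ + y₆] = 0.15·(55.53) = 8.32950.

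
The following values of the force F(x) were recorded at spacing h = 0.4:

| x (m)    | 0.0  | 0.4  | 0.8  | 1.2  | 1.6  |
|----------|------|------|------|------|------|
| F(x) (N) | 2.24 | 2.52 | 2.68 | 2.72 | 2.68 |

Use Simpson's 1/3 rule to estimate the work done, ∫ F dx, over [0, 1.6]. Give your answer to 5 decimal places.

4.16533

h = 0.4, n = 4.
(h/3)·[y₀ + 4y₁ + 2y₂ + 4y₃ + y₄] = 0.133333·(31.24) = 4.16533.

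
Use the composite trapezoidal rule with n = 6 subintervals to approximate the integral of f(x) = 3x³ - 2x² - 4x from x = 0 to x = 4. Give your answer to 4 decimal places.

122.0741

h = (4 − 0)/6 = 0.666667.
Nodes x₀,…,x₆ = 0, 0.666667, 1.333333, 2, 2.666667, 3.333333, 4.
f(x) = 3x³ - 2x² - 4x: f₀=0, f₁=-2.666667, f₂=-1.777778, f₃=8, f₄=32, f₅=75.555556, f₆=144.
(h/2)·[f₀ + 2f₁ + 2f₂ + 2f₃ + 2f₄ + 2f₅ + f₆] = 0.333333·(366.222222) = 122.0741.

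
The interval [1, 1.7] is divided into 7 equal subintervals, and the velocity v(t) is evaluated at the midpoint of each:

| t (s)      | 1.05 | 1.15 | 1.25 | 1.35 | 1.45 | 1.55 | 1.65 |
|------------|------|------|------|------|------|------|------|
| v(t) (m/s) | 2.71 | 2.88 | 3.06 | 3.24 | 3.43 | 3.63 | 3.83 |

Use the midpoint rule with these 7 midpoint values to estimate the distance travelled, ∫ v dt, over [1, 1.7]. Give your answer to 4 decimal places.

2.2780

h = 0.1, n = 7.
h·[y(m₁) + y(m₂) + y(m₃) + y(m₄) + y(m₅) + y(m₆) + y(m₇)] = 0.1·(22.78) = 2.2780.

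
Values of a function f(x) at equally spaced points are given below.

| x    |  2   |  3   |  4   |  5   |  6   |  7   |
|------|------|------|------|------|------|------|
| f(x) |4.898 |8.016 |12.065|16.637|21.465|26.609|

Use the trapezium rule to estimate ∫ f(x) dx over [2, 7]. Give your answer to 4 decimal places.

h = 1, n = 5.
(h/2)·[y₀ + 2y₁ + 2y₂ + 2y₃ + 2y₄ + y₅] = 0.5·(147.873) = 73.9365.

73.9365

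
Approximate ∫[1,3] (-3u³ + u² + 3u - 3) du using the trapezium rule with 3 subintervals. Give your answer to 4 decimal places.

-47.8519

h = (3 − 1)/3 = 0.666667.
Nodes u₀,…,u₃ = 1, 1.666667, 2.333333, 3.
f(u) = -3u³ + u² + 3u - 3: f₀=-2, f₁=-9.111111, f₂=-28.666667, f₃=-66.
(h/2)·[f₀ + 2f₁ + 2f₂ + f₃] = 0.333333·(-143.555556) = -47.8519.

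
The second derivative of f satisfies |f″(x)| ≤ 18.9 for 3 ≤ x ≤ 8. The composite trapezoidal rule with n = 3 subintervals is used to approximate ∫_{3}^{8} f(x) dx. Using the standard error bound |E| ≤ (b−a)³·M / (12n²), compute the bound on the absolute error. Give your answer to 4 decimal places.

|E| ≤ (5)³·18.9 / (12·3²) = 2362.5/108 = 21.8750.

21.8750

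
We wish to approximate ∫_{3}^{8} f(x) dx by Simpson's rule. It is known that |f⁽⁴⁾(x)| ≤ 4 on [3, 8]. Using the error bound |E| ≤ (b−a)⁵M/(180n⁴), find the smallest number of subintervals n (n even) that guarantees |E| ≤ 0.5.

Need 12500/(180n⁴) ≤ 0.5.
n⁴ ≥ 12500/(180·0.5) = 138.889 ⇒ n ≥ 3.4329, so the smallest even n is 4. (n must be even for Simpson's rule.)

4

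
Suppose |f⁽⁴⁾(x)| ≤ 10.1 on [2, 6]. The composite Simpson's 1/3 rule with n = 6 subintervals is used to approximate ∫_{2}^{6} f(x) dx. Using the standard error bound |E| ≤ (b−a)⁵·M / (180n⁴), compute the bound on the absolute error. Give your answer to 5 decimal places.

0.04433

|E| ≤ (4)⁵·10.1 / (180·6⁴) = 10342.4/233280 = 0.04433.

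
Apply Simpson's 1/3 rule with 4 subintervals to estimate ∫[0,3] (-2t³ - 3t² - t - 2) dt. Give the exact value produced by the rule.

h = (3 − 0)/4 = 0.75.
Nodes t₀,…,t₄ = 0, 0.75, 1.5, 2.25, 3.
f(t) = -2t³ - 3t² - t - 2: f₀=-2, f₁=-5.28125, f₂=-17, f₃=-42.21875, f₄=-86.
(h/3)·[f₀ + 4f₁ + 2f₂ + 4f₃ + f₄] = 0.25·(-312) = -78.

-78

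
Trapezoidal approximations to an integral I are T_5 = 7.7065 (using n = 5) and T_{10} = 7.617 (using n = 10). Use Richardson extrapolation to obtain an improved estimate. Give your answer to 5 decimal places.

R = (4·T_{10} − T_5) / 3 = (4·7.617 − 7.7065)/3 = (22.7615)/3 = 7.58717.

7.58717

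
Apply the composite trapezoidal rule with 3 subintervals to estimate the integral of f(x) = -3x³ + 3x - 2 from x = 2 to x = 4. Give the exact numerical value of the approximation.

-170

h = (4 − 2)/3 = 0.666667.
Nodes x₀,…,x₃ = 2, 2.666667, 3.333333, 4.
f(x) = -3x³ + 3x - 2: f₀=-20, f₁=-50.888889, f₂=-103.111111, f₃=-182.
(h/2)·[f₀ + 2f₁ + 2f₂ + f₃] = 0.333333·(-510) = -170.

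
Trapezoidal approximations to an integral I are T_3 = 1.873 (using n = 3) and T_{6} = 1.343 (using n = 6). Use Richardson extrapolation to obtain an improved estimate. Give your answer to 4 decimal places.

1.1663

R = (4·T_{6} − T_3) / 3 = (4·1.343 − 1.873)/3 = (3.499)/3 = 1.1663.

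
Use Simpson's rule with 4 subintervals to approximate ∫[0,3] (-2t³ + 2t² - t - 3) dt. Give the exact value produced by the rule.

h = (3 − 0)/4 = 0.75.
Nodes t₀,…,t₄ = 0, 0.75, 1.5, 2.25, 3.
f(t) = -2t³ + 2t² - t - 3: f₀=-3, f₁=-3.46875, f₂=-6.75, f₃=-17.90625, f₄=-42.
(h/3)·[f₀ + 4f₁ + 2f₂ + 4f₃ + f₄] = 0.25·(-144) = -36.

-36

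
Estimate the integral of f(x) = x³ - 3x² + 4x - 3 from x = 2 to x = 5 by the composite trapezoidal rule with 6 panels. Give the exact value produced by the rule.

69.1875

h = (5 − 2)/6 = 0.5.
Nodes x₀,…,x₆ = 2, 2.5, 3, 3.5, 4, 4.5, 5.
f(x) = x³ - 3x² + 4x - 3: f₀=1, f₁=3.875, f₂=9, f₃=17.125, f₄=29, f₅=45.375, f₆=67.
(h/2)·[f₀ + 2f₁ + 2f₂ + 2f₃ + 2f₄ + 2f₅ + f₆] = 0.25·(276.75) = 69.1875.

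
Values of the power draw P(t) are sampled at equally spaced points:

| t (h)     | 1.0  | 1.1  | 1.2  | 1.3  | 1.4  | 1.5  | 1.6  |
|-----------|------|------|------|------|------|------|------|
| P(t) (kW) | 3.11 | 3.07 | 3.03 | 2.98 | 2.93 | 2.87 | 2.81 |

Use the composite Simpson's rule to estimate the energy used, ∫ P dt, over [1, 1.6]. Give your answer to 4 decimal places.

h = 0.1, n = 6.
(h/3)·[y₀ + 4y₁ + 2y₂ + 4y₃ + 2y₄ + 4y₅ + y₆] = 0.033333·(53.52) = 1.7840.

1.7840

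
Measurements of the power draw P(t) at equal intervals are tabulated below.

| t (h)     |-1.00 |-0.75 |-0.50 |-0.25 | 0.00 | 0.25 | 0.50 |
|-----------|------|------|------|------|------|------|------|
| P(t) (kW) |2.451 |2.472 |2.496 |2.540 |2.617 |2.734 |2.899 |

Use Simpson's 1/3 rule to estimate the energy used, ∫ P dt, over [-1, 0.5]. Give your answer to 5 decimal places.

3.88000

h = 0.25, n = 6.
(h/3)·[y₀ + 4y₁ + 2y₂ + 4y₃ + 2y₄ + 4y₅ + y₆] = 0.083333·(46.560) = 3.88000.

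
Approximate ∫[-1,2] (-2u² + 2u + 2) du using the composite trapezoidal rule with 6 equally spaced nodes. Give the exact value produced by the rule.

h = (2 − (-1))/5 = 0.6.
Nodes u₀,…,u₅ = -1, -0.4, 0.2, 0.8, 1.4, 2.
f(u) = -2u² + 2u + 2: f₀=-2, f₁=0.88, f₂=2.32, f₃=2.32, f₄=0.88, f₅=-2.
(h/2)·[f₀ + 2f₁ + 2f₂ + 2f₃ + 2f₄ + f₅] = 0.3·(8.8) = 2.64.

2.64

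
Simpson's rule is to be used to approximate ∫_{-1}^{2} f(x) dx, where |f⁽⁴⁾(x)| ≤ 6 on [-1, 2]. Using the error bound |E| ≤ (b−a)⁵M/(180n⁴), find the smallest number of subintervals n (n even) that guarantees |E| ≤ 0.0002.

Need 1458/(180n⁴) ≤ 0.0002.
n⁴ ≥ 1458/(180·0.0002) = 40500 ⇒ n ≥ 14.1861, so the smallest even n is 16. (n must be even for Simpson's rule.)

16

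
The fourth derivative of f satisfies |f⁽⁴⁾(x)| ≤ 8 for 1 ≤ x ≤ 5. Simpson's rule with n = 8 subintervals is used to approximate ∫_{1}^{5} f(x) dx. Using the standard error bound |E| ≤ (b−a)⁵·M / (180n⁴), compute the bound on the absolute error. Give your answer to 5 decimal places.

0.01111

|E| ≤ (4)⁵·8 / (180·8⁴) = 8192/737280 = 0.01111.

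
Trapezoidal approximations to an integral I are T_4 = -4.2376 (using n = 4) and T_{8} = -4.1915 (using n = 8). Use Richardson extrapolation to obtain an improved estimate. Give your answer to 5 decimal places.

-4.17613

R = (4·T_{8} − T_4) / 3 = (4·(-4.1915) − (-4.2376))/3 = (-12.5284)/3 = -4.17613.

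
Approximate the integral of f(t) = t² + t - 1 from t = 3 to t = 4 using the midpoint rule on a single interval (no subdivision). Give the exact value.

M = (b−a)·f(3.5) = 1·(14.75) = 14.75.

14.75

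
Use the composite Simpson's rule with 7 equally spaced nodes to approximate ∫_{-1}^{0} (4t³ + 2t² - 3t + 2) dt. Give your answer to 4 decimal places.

3.1667

h = (0 − (-1))/6 = 0.166667.
Nodes t₀,…,t₆ = -1, -0.833333, -0.666667, -0.5, -0.333333, -0.166667, 0.
f(t) = 4t³ + 2t² - 3t + 2: f₀=3, f₁=3.574074, f₂=3.703704, f₃=3.5, f₄=3.074074, f₅=2.537037, f₆=2.
(h/3)·[f₀ + 4f₁ + 2f₂ + 4f₃ + 2f₄ + 4f₅ + f₆] = 0.055556·(57) = 3.1667.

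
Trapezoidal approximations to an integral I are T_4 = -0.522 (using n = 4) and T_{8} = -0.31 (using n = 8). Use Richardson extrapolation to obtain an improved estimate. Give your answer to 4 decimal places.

-0.2393

R = (4·T_{8} − T_4) / 3 = (4·(-0.31) − (-0.522))/3 = (-0.718)/3 = -0.2393.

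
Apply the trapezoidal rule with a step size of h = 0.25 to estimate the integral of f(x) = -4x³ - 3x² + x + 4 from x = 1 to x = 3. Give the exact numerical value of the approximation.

-94.5625

h = (3 − 1)/8 = 0.25.
Nodes x₀,…,x₈ = 1, 1.25, 1.5, 1.75, 2, 2.25, 2.5, 2.75, 3.
f(x) = -4x³ - 3x² + x + 4: f₀=-2, f₁=-7.25, f₂=-14.75, f₃=-24.875, f₄=-38, f₅=-54.5, f₆=-74.75, f₇=-99.125, f₈=-128.
(h/2)·[f₀ + 2f₁ + 2f₂ + 2f₃ + 2f₄ + 2f₅ + 2f₆ + 2f₇ + f₈] = 0.125·(-756.5) = -94.5625.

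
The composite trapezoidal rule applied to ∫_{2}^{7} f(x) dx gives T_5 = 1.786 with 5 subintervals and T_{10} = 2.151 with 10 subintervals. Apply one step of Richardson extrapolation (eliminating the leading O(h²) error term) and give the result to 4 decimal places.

R = (4·T_{10} − T_5) / 3 = (4·2.151 − 1.786)/3 = (6.818)/3 = 2.2727.

2.2727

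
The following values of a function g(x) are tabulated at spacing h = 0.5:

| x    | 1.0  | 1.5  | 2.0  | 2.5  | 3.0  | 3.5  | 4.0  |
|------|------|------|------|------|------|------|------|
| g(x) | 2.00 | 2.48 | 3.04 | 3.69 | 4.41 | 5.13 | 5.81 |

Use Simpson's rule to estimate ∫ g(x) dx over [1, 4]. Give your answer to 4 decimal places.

11.3183

h = 0.5, n = 6.
(h/3)·[y₀ + 4y₁ + 2y₂ + 4y₃ + 2y₄ + 4y₅ + y₆] = 0.166667·(67.91) = 11.3183.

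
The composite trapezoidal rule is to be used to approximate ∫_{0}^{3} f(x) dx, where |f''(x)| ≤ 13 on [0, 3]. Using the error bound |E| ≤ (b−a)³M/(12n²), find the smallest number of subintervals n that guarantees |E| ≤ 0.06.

Need 351/(12n²) ≤ 0.06.
n² ≥ 351/(12·0.06) = 487.5 ⇒ n ≥ 22.0794, so the smallest n is 23.

23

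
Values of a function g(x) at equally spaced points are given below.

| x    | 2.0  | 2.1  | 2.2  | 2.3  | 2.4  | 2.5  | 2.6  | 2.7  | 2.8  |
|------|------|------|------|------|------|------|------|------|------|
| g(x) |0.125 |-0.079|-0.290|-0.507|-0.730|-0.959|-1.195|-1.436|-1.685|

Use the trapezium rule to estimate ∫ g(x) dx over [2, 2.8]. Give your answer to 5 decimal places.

-0.59760

h = 0.1, n = 8.
(h/2)·[y₀ + 2y₁ + 2y₂ + 2y₃ + 2y₄ + 2y₅ + 2y₆ + 2y₇ + y₈] = 0.05·(-11.952) = -0.59760.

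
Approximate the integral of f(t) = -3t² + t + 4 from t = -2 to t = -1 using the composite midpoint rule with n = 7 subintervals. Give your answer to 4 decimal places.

h = (-1 − (-2))/7 = 0.142857.
Midpoints m₁,…,m₇ = -1.928571, -1.785714, -1.642857, -1.5, -1.357143, -1.214286, -1.071429.
f(m₁)=-9.086735, f(m₂)=-7.352041, f(m₃)=-5.739796, f(m₄)=-4.25, f(m₅)=-2.882653, f(m₆)=-1.637755, f(m₇)=-0.515306.
h·[f(m₁) + f(m₂) + f(m₃) + f(m₄) + f(m₅) + f(m₆) + f(m₇)] = 0.142857·(-31.464286) = -4.4949.

-4.4949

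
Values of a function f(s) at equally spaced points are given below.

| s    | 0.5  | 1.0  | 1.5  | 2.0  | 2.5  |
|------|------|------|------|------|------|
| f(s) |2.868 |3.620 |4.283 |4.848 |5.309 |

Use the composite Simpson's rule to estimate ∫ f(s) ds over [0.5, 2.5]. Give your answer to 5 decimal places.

8.43583

h = 0.5, n = 4.
(h/3)·[y₀ + 4y₁ + 2y₂ + 4y₃ + y₄] = 0.166667·(50.615) = 8.43583.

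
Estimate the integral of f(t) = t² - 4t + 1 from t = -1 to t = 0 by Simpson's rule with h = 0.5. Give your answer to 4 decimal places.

h = (0 − (-1))/2 = 0.5.
Nodes t₀,…,t₂ = -1, -0.5, 0.
f(t) = t² - 4t + 1: f₀=6, f₁=3.25, f₂=1.
(h/3)·[f₀ + 4f₁ + f₂] = 0.166667·(20) = 3.3333.

3.3333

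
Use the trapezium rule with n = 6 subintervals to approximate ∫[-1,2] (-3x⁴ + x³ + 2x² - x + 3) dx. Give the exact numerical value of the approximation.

h = (2 − (-1))/6 = 0.5.
Nodes x₀,…,x₆ = -1, -0.5, 0, 0.5, 1, 1.5, 2.
f(x) = -3x⁴ + x³ + 2x² - x + 3: f₀=2, f₁=3.6875, f₂=3, f₃=2.9375, f₄=2, f₅=-5.8125, f₆=-31.
(h/2)·[f₀ + 2f₁ + 2f₂ + 2f₃ + 2f₄ + 2f₅ + f₆] = 0.25·(-17.375) = -4.34375.

-4.34375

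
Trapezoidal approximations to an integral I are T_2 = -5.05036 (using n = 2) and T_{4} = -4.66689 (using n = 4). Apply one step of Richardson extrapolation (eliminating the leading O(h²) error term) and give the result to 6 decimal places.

R = (4·T_{4} − T_2) / 3 = (4·(-4.66689) − (-5.05036))/3 = (-13.61720)/3 = -4.539067.

-4.539067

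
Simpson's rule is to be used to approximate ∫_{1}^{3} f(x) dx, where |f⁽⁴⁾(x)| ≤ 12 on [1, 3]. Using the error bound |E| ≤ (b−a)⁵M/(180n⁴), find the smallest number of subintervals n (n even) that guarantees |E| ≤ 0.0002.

12

Need 384/(180n⁴) ≤ 0.0002.
n⁴ ≥ 384/(180·0.0002) = 10666.7 ⇒ n ≥ 10.1627, so the smallest even n is 12. (n must be even for Simpson's rule.)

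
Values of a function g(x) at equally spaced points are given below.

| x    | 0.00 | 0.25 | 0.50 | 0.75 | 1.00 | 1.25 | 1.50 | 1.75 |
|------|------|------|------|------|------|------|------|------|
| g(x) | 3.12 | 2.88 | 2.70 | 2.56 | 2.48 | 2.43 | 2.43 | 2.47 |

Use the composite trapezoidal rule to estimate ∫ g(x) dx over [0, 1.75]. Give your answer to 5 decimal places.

h = 0.25, n = 7.
(h/2)·[y₀ + 2y₁ + 2y₂ + 2y₃ + 2y₄ + 2y₅ + 2y₆ + y₇] = 0.125·(36.55) = 4.56875.

4.56875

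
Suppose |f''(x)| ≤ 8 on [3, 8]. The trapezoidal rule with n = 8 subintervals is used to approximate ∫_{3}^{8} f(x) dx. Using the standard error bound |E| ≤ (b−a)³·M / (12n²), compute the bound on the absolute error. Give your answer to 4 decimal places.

1.3021

|E| ≤ (5)³·8 / (12·8²) = 1000/768 = 1.3021.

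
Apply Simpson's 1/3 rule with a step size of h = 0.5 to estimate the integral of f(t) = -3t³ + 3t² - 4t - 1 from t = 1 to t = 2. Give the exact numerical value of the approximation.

-11.25

h = (2 − 1)/2 = 0.5.
Nodes t₀,…,t₂ = 1, 1.5, 2.
f(t) = -3t³ + 3t² - 4t - 1: f₀=-5, f₁=-10.375, f₂=-21.
(h/3)·[f₀ + 4f₁ + f₂] = 0.166667·(-67.5) = -11.25.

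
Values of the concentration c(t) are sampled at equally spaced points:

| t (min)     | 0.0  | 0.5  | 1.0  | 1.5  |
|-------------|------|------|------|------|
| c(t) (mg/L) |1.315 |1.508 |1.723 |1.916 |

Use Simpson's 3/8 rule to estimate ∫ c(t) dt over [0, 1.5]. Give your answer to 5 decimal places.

h = 0.5, n = 3.
(3h/8)·[y₀ + 3y₁ + 3y₂ + y₃] = 0.1875·(12.924) = 2.42325.

2.42325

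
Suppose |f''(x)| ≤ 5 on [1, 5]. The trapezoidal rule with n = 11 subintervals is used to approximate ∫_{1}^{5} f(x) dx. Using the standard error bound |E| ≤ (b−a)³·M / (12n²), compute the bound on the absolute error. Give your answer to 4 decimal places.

|E| ≤ (4)³·5 / (12·11²) = 320/1452 = 0.2204.

0.2204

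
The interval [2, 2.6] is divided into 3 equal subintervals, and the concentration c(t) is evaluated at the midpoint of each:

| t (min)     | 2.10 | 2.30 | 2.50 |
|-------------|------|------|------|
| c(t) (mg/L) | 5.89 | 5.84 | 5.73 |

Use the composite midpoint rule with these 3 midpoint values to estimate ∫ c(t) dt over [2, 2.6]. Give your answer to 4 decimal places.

h = 0.2, n = 3.
h·[y(m₁) + y(m₂) + y(m₃)] = 0.2·(17.46) = 3.4920.

3.4920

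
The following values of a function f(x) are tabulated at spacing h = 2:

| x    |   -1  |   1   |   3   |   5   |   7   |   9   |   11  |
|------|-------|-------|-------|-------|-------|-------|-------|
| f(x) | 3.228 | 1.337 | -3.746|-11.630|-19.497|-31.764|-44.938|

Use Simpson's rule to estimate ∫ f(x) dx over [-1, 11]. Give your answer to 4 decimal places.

h = 2, n = 6.
(h/3)·[y₀ + 4y₁ + 2y₂ + 4y₃ + 2y₄ + 4y₅ + y₆] = 0.666667·(-256.424) = -170.9493.

-170.9493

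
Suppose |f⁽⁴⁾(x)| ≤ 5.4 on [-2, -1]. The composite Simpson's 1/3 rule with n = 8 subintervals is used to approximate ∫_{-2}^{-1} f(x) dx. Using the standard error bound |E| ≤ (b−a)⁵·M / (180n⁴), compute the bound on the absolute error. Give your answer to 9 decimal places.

|E| ≤ (1)⁵·5.4 / (180·8⁴) = 5.4/737280 = 0.000007324.

0.000007324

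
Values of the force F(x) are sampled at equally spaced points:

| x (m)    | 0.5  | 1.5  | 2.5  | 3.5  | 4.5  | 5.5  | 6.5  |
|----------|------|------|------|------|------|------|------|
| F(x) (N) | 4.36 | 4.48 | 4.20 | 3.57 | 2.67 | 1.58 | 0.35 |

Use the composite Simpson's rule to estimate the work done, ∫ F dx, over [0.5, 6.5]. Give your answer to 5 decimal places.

18.99000

h = 1, n = 6.
(h/3)·[y₀ + 4y₁ + 2y₂ + 4y₃ + 2y₄ + 4y₅ + y₆] = 0.333333·(56.97) = 18.99000.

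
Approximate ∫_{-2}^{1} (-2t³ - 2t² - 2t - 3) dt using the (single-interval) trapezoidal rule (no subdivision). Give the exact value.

0

T = (b−a)/2 · [f(-2) + f(1)] = 1.5·[9 + (-9)] = 0.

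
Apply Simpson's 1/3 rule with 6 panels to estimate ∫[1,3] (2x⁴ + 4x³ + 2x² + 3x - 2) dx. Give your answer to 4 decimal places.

h = (3 − 1)/6 = 0.333333.
Nodes x₀,…,x₆ = 1, 1.333333, 1.666667, 2, 2.333333, 2.666667, 3.
f(x) = 2x⁴ + 4x³ + 2x² + 3x - 2: f₀=9, f₁=21.358025, f₂=42.506173, f₃=76, f₄=125.987654, f₅=197.209877, f₆=295.
(h/3)·[f₀ + 4f₁ + 2f₂ + 4f₃ + 2f₄ + 4f₅ + f₆] = 0.111111·(1819.259259) = 202.1399.

202.1399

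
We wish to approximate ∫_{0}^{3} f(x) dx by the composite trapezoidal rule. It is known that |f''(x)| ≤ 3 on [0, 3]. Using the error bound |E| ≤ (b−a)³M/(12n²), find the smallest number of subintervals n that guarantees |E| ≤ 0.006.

Need 81/(12n²) ≤ 0.006.
n² ≥ 81/(12·0.006) = 1125 ⇒ n ≥ 33.5410, so the smallest n is 34.

34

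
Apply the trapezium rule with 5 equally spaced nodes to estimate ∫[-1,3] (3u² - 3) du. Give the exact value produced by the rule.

h = (3 − (-1))/4 = 1.
Nodes u₀,…,u₄ = -1, 0, 1, 2, 3.
f(u) = 3u² - 3: f₀=0, f₁=-3, f₂=0, f₃=9, f₄=24.
(h/2)·[f₀ + 2f₁ + 2f₂ + 2f₃ + f₄] = 0.5·(36) = 18.

18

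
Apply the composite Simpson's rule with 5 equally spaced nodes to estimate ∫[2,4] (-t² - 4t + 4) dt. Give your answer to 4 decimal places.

h = (4 − 2)/4 = 0.5.
Nodes t₀,…,t₄ = 2, 2.5, 3, 3.5, 4.
f(t) = -t² - 4t + 4: f₀=-8, f₁=-12.25, f₂=-17, f₃=-22.25, f₄=-28.
(h/3)·[f₀ + 4f₁ + 2f₂ + 4f₃ + f₄] = 0.166667·(-208) = -34.6667.

-34.6667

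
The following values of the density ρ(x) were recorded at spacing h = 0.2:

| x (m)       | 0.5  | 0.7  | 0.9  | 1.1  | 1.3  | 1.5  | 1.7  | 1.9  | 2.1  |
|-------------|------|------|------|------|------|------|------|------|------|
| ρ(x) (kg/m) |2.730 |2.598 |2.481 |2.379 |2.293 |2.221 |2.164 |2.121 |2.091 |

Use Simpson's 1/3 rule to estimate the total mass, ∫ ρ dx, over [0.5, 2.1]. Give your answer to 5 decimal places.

h = 0.2, n = 8.
(h/3)·[y₀ + 4y₁ + 2y₂ + 4y₃ + 2y₄ + 4y₅ + 2y₆ + 4y₇ + y₈] = 0.066667·(55.973) = 3.73153.

3.73153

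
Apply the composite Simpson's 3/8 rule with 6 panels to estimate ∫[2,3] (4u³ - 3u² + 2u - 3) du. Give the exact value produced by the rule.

48

h = (3 − 2)/6 = 0.166667.
Nodes u₀,…,u₆ = 2, 2.166667, 2.333333, 2.5, 2.666667, 2.833333, 3.
f(u) = 4u³ - 3u² + 2u - 3: f₀=21, f₁=27.935185, f₂=36.148148, f₃=45.75, f₄=56.851852, f₅=69.564815, f₆=84.
(3h/8)·[f₀ + 3f₁ + 3f₂ + 2f₃ + 3f₄ + 3f₅ + f₆] = 0.0625·(768) = 48.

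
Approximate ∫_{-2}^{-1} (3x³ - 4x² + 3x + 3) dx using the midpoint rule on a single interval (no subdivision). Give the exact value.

M = (b−a)·f(-1.5) = 1·(-20.625) = -20.625.

-20.625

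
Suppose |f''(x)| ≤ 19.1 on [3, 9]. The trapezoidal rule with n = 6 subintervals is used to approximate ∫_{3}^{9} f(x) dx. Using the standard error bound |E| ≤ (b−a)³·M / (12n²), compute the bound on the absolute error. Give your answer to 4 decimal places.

|E| ≤ (6)³·19.1 / (12·6²) = 4125.6/432 = 9.5500.

9.5500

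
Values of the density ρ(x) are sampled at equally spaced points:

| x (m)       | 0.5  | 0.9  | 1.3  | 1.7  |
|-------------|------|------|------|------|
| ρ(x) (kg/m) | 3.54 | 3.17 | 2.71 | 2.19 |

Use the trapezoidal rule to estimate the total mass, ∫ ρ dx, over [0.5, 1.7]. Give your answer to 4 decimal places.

3.4980

h = 0.4, n = 3.
(h/2)·[y₀ + 2y₁ + 2y₂ + y₃] = 0.2·(17.49) = 3.4980.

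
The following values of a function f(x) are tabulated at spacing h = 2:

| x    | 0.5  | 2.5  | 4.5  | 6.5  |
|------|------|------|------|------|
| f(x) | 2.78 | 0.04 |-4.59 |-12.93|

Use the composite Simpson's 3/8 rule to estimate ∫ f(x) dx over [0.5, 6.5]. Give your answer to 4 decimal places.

-17.8500

h = 2, n = 3.
(3h/8)·[y₀ + 3y₁ + 3y₂ + y₃] = 0.75·(-23.80) = -17.8500.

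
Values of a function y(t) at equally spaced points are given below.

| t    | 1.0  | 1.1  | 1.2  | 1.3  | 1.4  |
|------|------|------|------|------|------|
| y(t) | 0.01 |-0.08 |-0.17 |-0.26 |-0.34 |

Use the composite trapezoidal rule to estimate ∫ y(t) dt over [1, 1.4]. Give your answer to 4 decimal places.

-0.0675

h = 0.1, n = 4.
(h/2)·[y₀ + 2y₁ + 2y₂ + 2y₃ + y₄] = 0.05·(-1.35) = -0.0675.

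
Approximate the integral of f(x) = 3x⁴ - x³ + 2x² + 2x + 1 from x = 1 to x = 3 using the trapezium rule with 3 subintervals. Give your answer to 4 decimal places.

163.4568

h = (3 − 1)/3 = 0.666667.
Nodes x₀,…,x₃ = 1, 1.666667, 2.333333, 3.
f(x) = 3x⁴ - x³ + 2x² + 2x + 1: f₀=7, f₁=28.407407, f₂=92.777778, f₃=241.
(h/2)·[f₀ + 2f₁ + 2f₂ + f₃] = 0.333333·(490.370370) = 163.4568.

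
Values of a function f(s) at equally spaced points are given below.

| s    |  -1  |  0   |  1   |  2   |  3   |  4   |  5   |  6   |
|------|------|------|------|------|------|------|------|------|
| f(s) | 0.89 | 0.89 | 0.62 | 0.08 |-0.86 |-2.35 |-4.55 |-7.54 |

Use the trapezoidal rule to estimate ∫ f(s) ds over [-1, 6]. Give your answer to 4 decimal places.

-9.4950

h = 1, n = 7.
(h/2)·[y₀ + 2y₁ + 2y₂ + 2y₃ + 2y₄ + 2y₅ + 2y₆ + y₇] = 0.5·(-18.99) = -9.4950.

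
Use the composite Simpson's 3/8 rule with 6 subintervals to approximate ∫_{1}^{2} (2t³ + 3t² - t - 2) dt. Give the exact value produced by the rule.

11

h = (2 − 1)/6 = 0.166667.
Nodes t₀,…,t₆ = 1, 1.166667, 1.333333, 1.5, 1.666667, 1.833333, 2.
f(t) = 2t³ + 3t² - t - 2: f₀=2, f₁=4.092593, f₂=6.740741, f₃=10, f₄=13.925926, f₅=18.574074, f₆=24.
(3h/8)·[f₀ + 3f₁ + 3f₂ + 2f₃ + 3f₄ + 3f₅ + f₆] = 0.0625·(176) = 11.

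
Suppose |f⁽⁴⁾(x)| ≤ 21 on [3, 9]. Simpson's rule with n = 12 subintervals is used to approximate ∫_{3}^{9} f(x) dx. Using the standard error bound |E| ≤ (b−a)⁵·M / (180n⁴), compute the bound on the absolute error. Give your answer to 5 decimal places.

0.04375

|E| ≤ (6)⁵·21 / (180·12⁴) = 163296/3732480 = 0.04375.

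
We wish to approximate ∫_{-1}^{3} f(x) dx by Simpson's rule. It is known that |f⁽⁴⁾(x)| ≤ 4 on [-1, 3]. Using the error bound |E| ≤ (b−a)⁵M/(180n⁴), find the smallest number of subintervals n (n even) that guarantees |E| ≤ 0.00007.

24

Need 4096/(180n⁴) ≤ 0.00007.
n⁴ ≥ 4096/(180·0.00007) = 325079 ⇒ n ≥ 23.8780, so the smallest even n is 24. (n must be even for Simpson's rule.)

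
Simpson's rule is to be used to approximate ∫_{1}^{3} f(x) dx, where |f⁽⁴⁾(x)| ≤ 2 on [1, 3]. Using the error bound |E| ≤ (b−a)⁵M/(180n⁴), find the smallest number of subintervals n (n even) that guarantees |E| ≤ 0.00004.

Need 64/(180n⁴) ≤ 0.00004.
n⁴ ≥ 64/(180·0.00004) = 8888.89 ⇒ n ≥ 9.7098, so the smallest even n is 10. (n must be even for Simpson's rule.)

10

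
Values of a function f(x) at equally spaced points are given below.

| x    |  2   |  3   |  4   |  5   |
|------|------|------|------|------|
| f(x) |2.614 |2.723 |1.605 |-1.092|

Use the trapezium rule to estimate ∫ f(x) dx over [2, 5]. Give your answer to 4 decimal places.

5.0890

h = 1, n = 3.
(h/2)·[y₀ + 2y₁ + 2y₂ + y₃] = 0.5·(10.178) = 5.0890.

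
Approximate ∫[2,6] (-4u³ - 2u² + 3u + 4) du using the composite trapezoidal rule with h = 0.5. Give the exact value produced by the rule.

h = (6 − 2)/8 = 0.5.
Nodes u₀,…,u₈ = 2, 2.5, 3, 3.5, 4, 4.5, 5, 5.5, 6.
f(u) = -4u³ - 2u² + 3u + 4: f₀=-30, f₁=-63.5, f₂=-113, f₃=-181.5, f₄=-272, f₅=-387.5, f₆=-531, f₇=-705.5, f₈=-914.
(h/2)·[f₀ + 2f₁ + 2f₂ + 2f₃ + 2f₄ + 2f₅ + 2f₆ + 2f₇ + f₈] = 0.25·(-5452) = -1363.

-1363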